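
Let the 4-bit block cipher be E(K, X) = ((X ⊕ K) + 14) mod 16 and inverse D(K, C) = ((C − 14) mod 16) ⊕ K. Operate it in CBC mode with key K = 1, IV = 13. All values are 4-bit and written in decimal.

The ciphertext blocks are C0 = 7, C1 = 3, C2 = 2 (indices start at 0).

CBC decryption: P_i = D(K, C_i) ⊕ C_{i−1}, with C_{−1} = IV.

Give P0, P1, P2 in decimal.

P0: D(K, 7) = 8; 8 ⊕ 13 = 5.
P1: D(K, 3) = 4; 4 ⊕ 7 = 3.
P2: D(K, 2) = 5; 5 ⊕ 3 = 6.

P0 = 5, P1 = 3, P2 = 6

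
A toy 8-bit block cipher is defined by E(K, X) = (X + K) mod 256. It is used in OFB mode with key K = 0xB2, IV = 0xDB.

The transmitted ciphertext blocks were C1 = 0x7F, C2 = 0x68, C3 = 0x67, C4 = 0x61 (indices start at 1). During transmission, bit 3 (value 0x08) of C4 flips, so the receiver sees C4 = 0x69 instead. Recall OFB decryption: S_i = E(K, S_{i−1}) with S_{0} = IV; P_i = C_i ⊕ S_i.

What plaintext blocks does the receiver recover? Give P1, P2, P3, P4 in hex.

Only C4 changed, to 0x69. In OFB, a change in C_i flips the same bit in P_i only; the keystream is unaffected. Decrypting the received ciphertext:
P1: S = E(K, 0xDB) = 0x8D; 0x7F ⊕ 0x8D = 0xF2.
P2: S = E(K, 0x8D) = 0x3F; 0x68 ⊕ 0x3F = 0x57.
P3: S = E(K, 0x3F) = 0xF1; 0x67 ⊕ 0xF1 = 0x96.
P4: S = E(K, 0xF1) = 0xA3; 0x69 ⊕ 0xA3 = 0xCA.
Blocks that differ from the original plaintext: P4.

P1 = 0xF2, P2 = 0x57, P3 = 0x96, P4 = 0xCA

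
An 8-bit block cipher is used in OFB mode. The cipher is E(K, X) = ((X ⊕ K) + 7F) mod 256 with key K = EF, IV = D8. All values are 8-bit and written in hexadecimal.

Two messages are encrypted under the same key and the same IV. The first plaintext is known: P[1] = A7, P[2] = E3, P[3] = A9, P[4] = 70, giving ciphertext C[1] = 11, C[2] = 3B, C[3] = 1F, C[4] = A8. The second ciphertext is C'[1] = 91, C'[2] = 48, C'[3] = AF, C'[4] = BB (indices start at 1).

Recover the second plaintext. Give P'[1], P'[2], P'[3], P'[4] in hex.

In OFB with a reused IV, both messages share the same keystream S_i, so C_i ⊕ C'_i = P_i ⊕ P'_i and thus P'_i = P_i ⊕ C_i ⊕ C'_i.
P'[1]: A7 ⊕ 11 ⊕ 91 = 27.
P'[2]: E3 ⊕ 3B ⊕ 48 = 90.
P'[3]: A9 ⊕ 1F ⊕ AF = 19.
P'[4]: 70 ⊕ A8 ⊕ BB = 63.

P'[1] = 27, P'[2] = 90, P'[3] = 19, P'[4] = 63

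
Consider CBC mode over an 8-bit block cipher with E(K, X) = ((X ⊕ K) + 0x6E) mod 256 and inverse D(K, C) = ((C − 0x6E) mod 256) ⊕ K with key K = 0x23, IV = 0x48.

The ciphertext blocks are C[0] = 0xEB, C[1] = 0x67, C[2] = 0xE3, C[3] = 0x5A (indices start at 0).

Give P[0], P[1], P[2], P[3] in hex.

P[0] = 0x16, P[1] = 0x31, P[2] = 0x31, P[3] = 0x2C

CBC decryption: P_i = D(K, C_i) ⊕ C_{i−1}, with C_{−1} = IV.
P[0]: D(K, 0xEB) = 0x5E; 0x5E ⊕ 0x48 = 0x16.
P[1]: D(K, 0x67) = 0xDA; 0xDA ⊕ 0xEB = 0x31.
P[2]: D(K, 0xE3) = 0x56; 0x56 ⊕ 0x67 = 0x31.
P[3]: D(K, 0x5A) = 0xCF; 0xCF ⊕ 0xE3 = 0x2C.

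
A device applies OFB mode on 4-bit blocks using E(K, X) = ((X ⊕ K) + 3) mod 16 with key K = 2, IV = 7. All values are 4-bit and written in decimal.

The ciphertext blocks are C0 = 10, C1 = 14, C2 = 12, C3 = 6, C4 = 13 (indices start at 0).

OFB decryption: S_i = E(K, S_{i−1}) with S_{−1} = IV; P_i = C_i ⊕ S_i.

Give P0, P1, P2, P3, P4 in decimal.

P0 = 2, P1 = 3, P2 = 14, P3 = 5, P4 = 9

P0: S = E(K, 7) = 8; 10 ⊕ 8 = 2.
P1: S = E(K, 8) = 13; 14 ⊕ 13 = 3.
P2: S = E(K, 13) = 2; 12 ⊕ 2 = 14.
P3: S = E(K, 2) = 3; 6 ⊕ 3 = 5.
P4: S = E(K, 3) = 4; 13 ⊕ 4 = 9.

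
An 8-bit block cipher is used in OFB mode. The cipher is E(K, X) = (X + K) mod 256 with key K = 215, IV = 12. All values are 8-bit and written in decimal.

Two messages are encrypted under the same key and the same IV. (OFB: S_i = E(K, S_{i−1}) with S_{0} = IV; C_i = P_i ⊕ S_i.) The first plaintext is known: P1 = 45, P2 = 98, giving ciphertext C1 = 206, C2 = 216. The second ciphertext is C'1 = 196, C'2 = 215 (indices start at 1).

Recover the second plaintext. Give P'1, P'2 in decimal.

P'1 = 39, P'2 = 109

In OFB with a reused IV, both messages share the same keystream S_i, so C_i ⊕ C'_i = P_i ⊕ P'_i and thus P'_i = P_i ⊕ C_i ⊕ C'_i.
P'1: 45 ⊕ 206 ⊕ 196 = 39.
P'2: 98 ⊕ 216 ⊕ 215 = 109.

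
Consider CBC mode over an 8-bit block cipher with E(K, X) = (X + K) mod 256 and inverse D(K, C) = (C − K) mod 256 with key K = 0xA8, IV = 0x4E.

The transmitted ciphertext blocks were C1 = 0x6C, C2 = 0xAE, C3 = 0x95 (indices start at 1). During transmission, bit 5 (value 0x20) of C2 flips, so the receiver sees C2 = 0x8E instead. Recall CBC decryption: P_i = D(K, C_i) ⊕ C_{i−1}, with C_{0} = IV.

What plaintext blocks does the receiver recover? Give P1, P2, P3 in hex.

P1 = 0x8A, P2 = 0x8A, P3 = 0x63

Only C2 changed, to 0x8E. In CBC, a change in C_i garbles P_i and flips the same bit in P_{i+1}. Decrypting the received ciphertext:
P1: D(K, 0x6C) = 0xC4; 0xC4 ⊕ 0x4E = 0x8A.
P2: D(K, 0x8E) = 0xE6; 0xE6 ⊕ 0x6C = 0x8A.
P3: D(K, 0x95) = 0xED; 0xED ⊕ 0x8E = 0x63.
Blocks that differ from the original plaintext: P2, P3.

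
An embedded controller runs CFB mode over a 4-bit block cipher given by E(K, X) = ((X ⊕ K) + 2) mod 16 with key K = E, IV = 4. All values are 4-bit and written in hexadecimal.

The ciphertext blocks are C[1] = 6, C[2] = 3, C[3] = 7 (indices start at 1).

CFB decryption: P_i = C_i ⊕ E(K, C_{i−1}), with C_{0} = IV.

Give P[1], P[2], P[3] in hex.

P[1]: E(K, 4) = C; 6 ⊕ C = A.
P[2]: E(K, 6) = A; 3 ⊕ A = 9.
P[3]: E(K, 3) = F; 7 ⊕ F = 8.

P[1] = A, P[2] = 9, P[3] = 8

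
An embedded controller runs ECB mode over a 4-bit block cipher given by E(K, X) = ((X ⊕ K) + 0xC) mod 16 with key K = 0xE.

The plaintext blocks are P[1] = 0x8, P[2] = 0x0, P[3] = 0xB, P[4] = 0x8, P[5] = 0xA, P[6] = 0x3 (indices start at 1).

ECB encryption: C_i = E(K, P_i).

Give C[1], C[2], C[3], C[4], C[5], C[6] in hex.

C[1] = 0x2, C[2] = 0xA, C[3] = 0x1, C[4] = 0x2, C[5] = 0x0, C[6] = 0x9

C[1]: E(K, 0x8) = 0x2.
C[2]: E(K, 0x0) = 0xA.
C[3]: E(K, 0xB) = 0x1.
C[4]: E(K, 0x8) = 0x2.
C[5]: E(K, 0xA) = 0x0.
C[6]: E(K, 0x3) = 0x9.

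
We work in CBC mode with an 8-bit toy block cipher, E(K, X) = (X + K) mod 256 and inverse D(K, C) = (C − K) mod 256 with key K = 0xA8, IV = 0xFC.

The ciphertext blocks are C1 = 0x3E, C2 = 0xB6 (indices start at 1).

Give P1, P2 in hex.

P1 = 0x6A, P2 = 0x30

CBC decryption: P_i = D(K, C_i) ⊕ C_{i−1}, with C_{0} = IV.
P1: D(K, 0x3E) = 0x96; 0x96 ⊕ 0xFC = 0x6A.
P2: D(K, 0xB6) = 0x0E; 0x0E ⊕ 0x3E = 0x30.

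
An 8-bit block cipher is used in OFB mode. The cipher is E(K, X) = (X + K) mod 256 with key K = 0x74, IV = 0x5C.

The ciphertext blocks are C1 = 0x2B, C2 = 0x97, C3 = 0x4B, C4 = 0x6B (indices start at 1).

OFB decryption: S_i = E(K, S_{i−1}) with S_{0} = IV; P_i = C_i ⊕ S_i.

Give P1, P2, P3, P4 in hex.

P1 = 0xFB, P2 = 0xD3, P3 = 0xF3, P4 = 0x47

P1: S = E(K, 0x5C) = 0xD0; 0x2B ⊕ 0xD0 = 0xFB.
P2: S = E(K, 0xD0) = 0x44; 0x97 ⊕ 0x44 = 0xD3.
P3: S = E(K, 0x44) = 0xB8; 0x4B ⊕ 0xB8 = 0xF3.
P4: S = E(K, 0xB8) = 0x2C; 0x6B ⊕ 0x2C = 0x47.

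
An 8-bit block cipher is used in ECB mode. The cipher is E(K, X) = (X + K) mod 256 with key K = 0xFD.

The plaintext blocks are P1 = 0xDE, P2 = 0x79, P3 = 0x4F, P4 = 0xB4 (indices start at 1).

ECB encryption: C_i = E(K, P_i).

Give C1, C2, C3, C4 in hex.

C1: E(K, 0xDE) = 0xDB.
C2: E(K, 0x79) = 0x76.
C3: E(K, 0x4F) = 0x4C.
C4: E(K, 0xB4) = 0xB1.

C1 = 0xDB, C2 = 0x76, C3 = 0x4C, C4 = 0xB1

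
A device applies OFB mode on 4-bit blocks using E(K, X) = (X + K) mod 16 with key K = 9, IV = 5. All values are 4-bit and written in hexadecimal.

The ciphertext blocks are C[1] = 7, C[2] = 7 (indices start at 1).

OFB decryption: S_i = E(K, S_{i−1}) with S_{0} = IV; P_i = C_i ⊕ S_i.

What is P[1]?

P[1] = 9

P[1]: S = E(K, 5) = E; 7 ⊕ E = 9.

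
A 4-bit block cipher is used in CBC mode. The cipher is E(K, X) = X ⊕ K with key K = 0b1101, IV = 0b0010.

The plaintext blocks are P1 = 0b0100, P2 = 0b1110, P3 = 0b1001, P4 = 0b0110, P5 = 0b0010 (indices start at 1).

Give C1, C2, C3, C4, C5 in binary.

CBC encryption: C_i = E(K, P_i ⊕ C_{i−1}), with C_{0} = IV.
C1: P1 ⊕ 0b0010 = 0b0110; E(K, 0b0110) = 0b1011.
C2: P2 ⊕ 0b1011 = 0b0101; E(K, 0b0101) = 0b1000.
C3: P3 ⊕ 0b1000 = 0b0001; E(K, 0b0001) = 0b1100.
C4: P4 ⊕ 0b1100 = 0b1010; E(K, 0b1010) = 0b0111.
C5: P5 ⊕ 0b0111 = 0b0101; E(K, 0b0101) = 0b1000.

C1 = 0b1011, C2 = 0b1000, C3 = 0b1100, C4 = 0b0111, C5 = 0b1000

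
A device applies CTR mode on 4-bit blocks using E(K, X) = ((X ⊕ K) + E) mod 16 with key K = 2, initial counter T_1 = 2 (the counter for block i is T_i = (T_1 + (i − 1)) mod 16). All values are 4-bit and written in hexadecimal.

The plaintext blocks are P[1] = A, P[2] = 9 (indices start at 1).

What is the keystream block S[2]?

F

CTR encryption: S_i = E(K, T_i) where T_i is the counter for block i; C_i = P_i ⊕ S_i.
C[1]: T = 2, S = E(K, T) = E; A ⊕ E = 4.
C[2]: T = 3, S = E(K, T) = F; 9 ⊕ F = 6.
So S[2] = F.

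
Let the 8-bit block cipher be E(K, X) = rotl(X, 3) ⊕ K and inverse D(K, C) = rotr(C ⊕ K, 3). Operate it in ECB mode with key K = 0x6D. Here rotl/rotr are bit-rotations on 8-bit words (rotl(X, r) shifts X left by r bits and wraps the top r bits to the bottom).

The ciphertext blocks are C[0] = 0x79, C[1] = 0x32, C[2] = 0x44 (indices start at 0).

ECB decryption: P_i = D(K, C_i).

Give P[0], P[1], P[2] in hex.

P[0] = 0x82, P[1] = 0xEB, P[2] = 0x25

P[0]: D(K, 0x79) = 0x82.
P[1]: D(K, 0x32) = 0xEB.
P[2]: D(K, 0x44) = 0x25.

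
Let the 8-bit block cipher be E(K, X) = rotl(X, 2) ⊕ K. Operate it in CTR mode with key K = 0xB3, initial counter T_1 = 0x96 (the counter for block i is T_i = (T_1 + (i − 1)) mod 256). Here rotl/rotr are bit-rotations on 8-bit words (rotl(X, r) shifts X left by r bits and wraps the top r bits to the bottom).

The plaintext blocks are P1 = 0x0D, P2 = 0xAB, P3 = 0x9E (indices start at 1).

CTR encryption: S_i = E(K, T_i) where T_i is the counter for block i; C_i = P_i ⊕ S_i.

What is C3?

C1: T = 0x96, S = E(K, T) = 0xE9; 0x0D ⊕ 0xE9 = 0xE4.
C2: T = 0x97, S = E(K, T) = 0xED; 0xAB ⊕ 0xED = 0x46.
C3: T = 0x98, S = E(K, T) = 0xD1; 0x9E ⊕ 0xD1 = 0x4F.

C3 = 0x4F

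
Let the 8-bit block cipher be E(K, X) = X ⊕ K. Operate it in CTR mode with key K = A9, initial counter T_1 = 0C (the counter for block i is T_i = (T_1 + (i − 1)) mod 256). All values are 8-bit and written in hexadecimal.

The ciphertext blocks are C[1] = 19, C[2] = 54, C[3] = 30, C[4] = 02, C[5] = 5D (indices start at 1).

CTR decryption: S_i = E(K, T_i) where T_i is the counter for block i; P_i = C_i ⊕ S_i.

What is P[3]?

P[3] = 97

P[3]: T = 0E, S = E(K, T) = A7; 30 ⊕ A7 = 97.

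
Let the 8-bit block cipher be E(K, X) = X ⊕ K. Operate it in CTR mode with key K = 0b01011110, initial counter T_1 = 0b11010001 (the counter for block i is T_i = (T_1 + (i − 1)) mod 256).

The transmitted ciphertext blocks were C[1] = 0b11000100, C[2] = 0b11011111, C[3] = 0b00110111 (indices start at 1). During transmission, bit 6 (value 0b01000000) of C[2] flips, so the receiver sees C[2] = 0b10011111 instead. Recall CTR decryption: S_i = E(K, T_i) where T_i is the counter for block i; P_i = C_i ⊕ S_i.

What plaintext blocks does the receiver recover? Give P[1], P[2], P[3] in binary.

P[1] = 0b01001011, P[2] = 0b00010011, P[3] = 0b10111010

Only C[2] changed, to 0b10011111. In CTR, a change in C_i flips the same bit in P_i only; the keystream is unaffected. Decrypting the received ciphertext:
P[1]: T = 0b11010001, S = E(K, T) = 0b10001111; 0b11000100 ⊕ 0b10001111 = 0b01001011.
P[2]: T = 0b11010010, S = E(K, T) = 0b10001100; 0b10011111 ⊕ 0b10001100 = 0b00010011.
P[3]: T = 0b11010011, S = E(K, T) = 0b10001101; 0b00110111 ⊕ 0b10001101 = 0b10111010.
Blocks that differ from the original plaintext: P[2].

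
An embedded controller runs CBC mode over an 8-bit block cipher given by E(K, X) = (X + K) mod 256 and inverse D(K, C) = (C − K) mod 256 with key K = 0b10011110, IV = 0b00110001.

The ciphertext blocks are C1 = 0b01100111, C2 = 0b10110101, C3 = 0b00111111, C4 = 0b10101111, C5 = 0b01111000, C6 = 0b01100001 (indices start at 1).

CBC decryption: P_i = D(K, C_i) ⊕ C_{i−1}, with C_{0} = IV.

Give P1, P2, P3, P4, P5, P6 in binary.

P1 = 0b11111000, P2 = 0b01110000, P3 = 0b00010100, P4 = 0b00101110, P5 = 0b01110101, P6 = 0b10111011

P1: D(K, 0b01100111) = 0b11001001; 0b11001001 ⊕ 0b00110001 = 0b11111000.
P2: D(K, 0b10110101) = 0b00010111; 0b00010111 ⊕ 0b01100111 = 0b01110000.
P3: D(K, 0b00111111) = 0b10100001; 0b10100001 ⊕ 0b10110101 = 0b00010100.
P4: D(K, 0b10101111) = 0b00010001; 0b00010001 ⊕ 0b00111111 = 0b00101110.
P5: D(K, 0b01111000) = 0b11011010; 0b11011010 ⊕ 0b10101111 = 0b01110101.
P6: D(K, 0b01100001) = 0b11000011; 0b11000011 ⊕ 0b01111000 = 0b10111011.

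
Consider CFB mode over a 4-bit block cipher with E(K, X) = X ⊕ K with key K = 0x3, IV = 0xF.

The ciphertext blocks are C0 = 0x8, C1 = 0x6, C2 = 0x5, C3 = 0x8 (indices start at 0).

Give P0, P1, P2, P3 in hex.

CFB decryption: P_i = C_i ⊕ E(K, C_{i−1}), with C_{−1} = IV.
P0: E(K, 0xF) = 0xC; 0x8 ⊕ 0xC = 0x4.
P1: E(K, 0x8) = 0xB; 0x6 ⊕ 0xB = 0xD.
P2: E(K, 0x6) = 0x5; 0x5 ⊕ 0x5 = 0x0.
P3: E(K, 0x5) = 0x6; 0x8 ⊕ 0x6 = 0xE.

P0 = 0x4, P1 = 0xD, P2 = 0x0, P3 = 0xE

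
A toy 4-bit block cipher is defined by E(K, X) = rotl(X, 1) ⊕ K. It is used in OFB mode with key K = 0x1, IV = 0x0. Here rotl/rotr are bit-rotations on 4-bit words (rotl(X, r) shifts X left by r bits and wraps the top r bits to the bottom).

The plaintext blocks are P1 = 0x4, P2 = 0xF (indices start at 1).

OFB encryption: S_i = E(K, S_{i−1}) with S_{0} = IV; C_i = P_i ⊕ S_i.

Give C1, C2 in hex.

C1: S = E(K, 0x0) = 0x1; 0x4 ⊕ 0x1 = 0x5.
C2: S = E(K, 0x1) = 0x3; 0xF ⊕ 0x3 = 0xC.

C1 = 0x5, C2 = 0xC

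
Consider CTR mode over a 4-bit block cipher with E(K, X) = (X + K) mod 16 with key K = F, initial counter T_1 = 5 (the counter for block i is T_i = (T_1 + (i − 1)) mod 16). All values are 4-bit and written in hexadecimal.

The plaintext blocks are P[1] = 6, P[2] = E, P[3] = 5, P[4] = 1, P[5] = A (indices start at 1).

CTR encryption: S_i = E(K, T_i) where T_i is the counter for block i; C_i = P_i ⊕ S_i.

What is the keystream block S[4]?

7

C[1]: T = 5, S = E(K, T) = 4; 6 ⊕ 4 = 2.
C[2]: T = 6, S = E(K, T) = 5; E ⊕ 5 = B.
C[3]: T = 7, S = E(K, T) = 6; 5 ⊕ 6 = 3.
C[4]: T = 8, S = E(K, T) = 7; 1 ⊕ 7 = 6.
So S[4] = 7.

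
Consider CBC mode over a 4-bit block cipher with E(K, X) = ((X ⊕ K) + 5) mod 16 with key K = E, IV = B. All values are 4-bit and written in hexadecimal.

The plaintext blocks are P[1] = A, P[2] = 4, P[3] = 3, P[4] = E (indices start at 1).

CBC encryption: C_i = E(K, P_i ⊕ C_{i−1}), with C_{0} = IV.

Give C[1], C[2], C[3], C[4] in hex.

C[1]: P[1] ⊕ B = 1; E(K, 1) = 4.
C[2]: P[2] ⊕ 4 = 0; E(K, 0) = 3.
C[3]: P[3] ⊕ 3 = 0; E(K, 0) = 3.
C[4]: P[4] ⊕ 3 = D; E(K, D) = 8.

C[1] = 4, C[2] = 3, C[3] = 3, C[4] = 8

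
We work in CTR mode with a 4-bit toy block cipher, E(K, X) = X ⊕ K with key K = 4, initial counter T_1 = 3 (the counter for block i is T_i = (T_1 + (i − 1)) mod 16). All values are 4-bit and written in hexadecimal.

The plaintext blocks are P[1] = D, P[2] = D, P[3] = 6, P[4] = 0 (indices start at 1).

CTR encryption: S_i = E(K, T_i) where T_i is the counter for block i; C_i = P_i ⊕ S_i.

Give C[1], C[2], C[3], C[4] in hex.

C[1] = A, C[2] = D, C[3] = 7, C[4] = 2

C[1]: T = 3, S = E(K, T) = 7; D ⊕ 7 = A.
C[2]: T = 4, S = E(K, T) = 0; D ⊕ 0 = D.
C[3]: T = 5, S = E(K, T) = 1; 6 ⊕ 1 = 7.
C[4]: T = 6, S = E(K, T) = 2; 0 ⊕ 2 = 2.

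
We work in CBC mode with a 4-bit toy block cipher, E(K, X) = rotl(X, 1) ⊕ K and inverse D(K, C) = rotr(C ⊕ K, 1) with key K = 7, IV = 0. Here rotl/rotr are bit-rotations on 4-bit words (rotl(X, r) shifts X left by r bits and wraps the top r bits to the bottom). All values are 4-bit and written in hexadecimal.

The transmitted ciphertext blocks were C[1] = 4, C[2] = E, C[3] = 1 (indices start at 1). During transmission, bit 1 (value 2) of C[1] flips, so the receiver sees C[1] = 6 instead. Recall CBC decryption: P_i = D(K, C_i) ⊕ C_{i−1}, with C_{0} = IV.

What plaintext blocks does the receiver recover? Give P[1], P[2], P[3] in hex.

P[1] = 8, P[2] = A, P[3] = D

Only C[1] changed, to 6. In CBC, a change in C_i garbles P_i and flips the same bit in P_{i+1}. Decrypting the received ciphertext:
P[1]: D(K, 6) = 8; 8 ⊕ 0 = 8.
P[2]: D(K, E) = C; C ⊕ 6 = A.
P[3]: D(K, 1) = 3; 3 ⊕ E = D.
Blocks that differ from the original plaintext: P[1], P[2].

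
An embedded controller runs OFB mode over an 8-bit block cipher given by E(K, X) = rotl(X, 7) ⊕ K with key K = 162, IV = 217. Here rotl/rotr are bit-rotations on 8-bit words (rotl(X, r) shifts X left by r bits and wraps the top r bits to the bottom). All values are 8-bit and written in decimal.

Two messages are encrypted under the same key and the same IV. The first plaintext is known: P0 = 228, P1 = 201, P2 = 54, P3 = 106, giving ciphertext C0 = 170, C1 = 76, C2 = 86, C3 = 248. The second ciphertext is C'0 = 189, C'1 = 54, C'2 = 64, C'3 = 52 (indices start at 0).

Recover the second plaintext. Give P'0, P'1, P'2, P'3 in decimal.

In OFB with a reused IV, both messages share the same keystream S_i, so C_i ⊕ C'_i = P_i ⊕ P'_i and thus P'_i = P_i ⊕ C_i ⊕ C'_i.
P'0: 228 ⊕ 170 ⊕ 189 = 243.
P'1: 201 ⊕ 76 ⊕ 54 = 179.
P'2: 54 ⊕ 86 ⊕ 64 = 32.
P'3: 106 ⊕ 248 ⊕ 52 = 166.

P'0 = 243, P'1 = 179, P'2 = 32, P'3 = 166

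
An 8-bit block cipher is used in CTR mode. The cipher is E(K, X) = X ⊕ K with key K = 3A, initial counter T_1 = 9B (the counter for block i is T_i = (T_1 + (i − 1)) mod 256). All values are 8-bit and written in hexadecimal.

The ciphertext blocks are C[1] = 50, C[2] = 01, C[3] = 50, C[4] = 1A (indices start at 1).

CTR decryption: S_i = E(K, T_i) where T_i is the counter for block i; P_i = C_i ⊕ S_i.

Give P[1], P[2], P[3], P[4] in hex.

P[1] = F1, P[2] = A7, P[3] = F7, P[4] = BE

P[1]: T = 9B, S = E(K, T) = A1; 50 ⊕ A1 = F1.
P[2]: T = 9C, S = E(K, T) = A6; 01 ⊕ A6 = A7.
P[3]: T = 9D, S = E(K, T) = A7; 50 ⊕ A7 = F7.
P[4]: T = 9E, S = E(K, T) = A4; 1A ⊕ A4 = BE.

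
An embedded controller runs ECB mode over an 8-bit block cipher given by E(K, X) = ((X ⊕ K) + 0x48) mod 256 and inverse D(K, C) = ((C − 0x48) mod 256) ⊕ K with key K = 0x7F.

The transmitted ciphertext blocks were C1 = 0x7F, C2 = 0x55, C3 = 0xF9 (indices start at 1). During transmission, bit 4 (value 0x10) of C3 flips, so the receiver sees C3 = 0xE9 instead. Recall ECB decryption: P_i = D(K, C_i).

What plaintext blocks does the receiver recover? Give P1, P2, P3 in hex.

P1 = 0x48, P2 = 0x72, P3 = 0xDE

Only C3 changed, to 0xE9. In ECB, a change in C_i affects only P_i. Decrypting the received ciphertext:
P1: D(K, 0x7F) = 0x48.
P2: D(K, 0x55) = 0x72.
P3: D(K, 0xE9) = 0xDE.
Blocks that differ from the original plaintext: P3.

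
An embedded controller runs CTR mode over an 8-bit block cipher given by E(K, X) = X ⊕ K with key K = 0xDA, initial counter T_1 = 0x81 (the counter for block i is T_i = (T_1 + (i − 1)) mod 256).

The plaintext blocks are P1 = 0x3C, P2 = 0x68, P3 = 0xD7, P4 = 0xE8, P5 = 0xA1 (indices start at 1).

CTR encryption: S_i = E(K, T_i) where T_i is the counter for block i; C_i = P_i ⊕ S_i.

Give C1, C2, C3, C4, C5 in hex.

C1 = 0x67, C2 = 0x30, C3 = 0x8E, C4 = 0xB6, C5 = 0xFE

C1: T = 0x81, S = E(K, T) = 0x5B; 0x3C ⊕ 0x5B = 0x67.
C2: T = 0x82, S = E(K, T) = 0x58; 0x68 ⊕ 0x58 = 0x30.
C3: T = 0x83, S = E(K, T) = 0x59; 0xD7 ⊕ 0x59 = 0x8E.
C4: T = 0x84, S = E(K, T) = 0x5E; 0xE8 ⊕ 0x5E = 0xB6.
C5: T = 0x85, S = E(K, T) = 0x5F; 0xA1 ⊕ 0x5F = 0xFE.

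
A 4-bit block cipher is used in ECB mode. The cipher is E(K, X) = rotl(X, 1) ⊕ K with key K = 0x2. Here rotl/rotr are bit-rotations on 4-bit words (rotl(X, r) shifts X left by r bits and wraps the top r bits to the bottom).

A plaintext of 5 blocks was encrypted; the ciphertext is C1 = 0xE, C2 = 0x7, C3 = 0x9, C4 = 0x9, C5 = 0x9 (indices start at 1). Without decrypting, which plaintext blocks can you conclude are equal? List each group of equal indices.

ECB encrypts each block independently with the same key, so equal ciphertext blocks imply equal plaintext blocks.
C3 = C4 = C5 = 0x9, so P3 = P4 = P5.

P3 = P4 = P5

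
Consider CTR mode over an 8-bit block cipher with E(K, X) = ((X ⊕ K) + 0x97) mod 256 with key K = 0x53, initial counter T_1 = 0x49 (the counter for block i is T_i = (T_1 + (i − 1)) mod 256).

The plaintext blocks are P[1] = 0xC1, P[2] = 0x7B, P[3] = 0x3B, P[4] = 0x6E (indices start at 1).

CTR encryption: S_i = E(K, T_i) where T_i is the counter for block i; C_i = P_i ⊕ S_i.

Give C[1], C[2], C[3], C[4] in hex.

C[1]: T = 0x49, S = E(K, T) = 0xB1; 0xC1 ⊕ 0xB1 = 0x70.
C[2]: T = 0x4A, S = E(K, T) = 0xB0; 0x7B ⊕ 0xB0 = 0xCB.
C[3]: T = 0x4B, S = E(K, T) = 0xAF; 0x3B ⊕ 0xAF = 0x94.
C[4]: T = 0x4C, S = E(K, T) = 0xB6; 0x6E ⊕ 0xB6 = 0xD8.

C[1] = 0x70, C[2] = 0xCB, C[3] = 0x94, C[4] = 0xD8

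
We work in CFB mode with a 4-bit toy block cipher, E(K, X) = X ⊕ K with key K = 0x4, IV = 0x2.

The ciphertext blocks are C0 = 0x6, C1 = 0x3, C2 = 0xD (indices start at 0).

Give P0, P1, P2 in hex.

CFB decryption: P_i = C_i ⊕ E(K, C_{i−1}), with C_{−1} = IV.
P0: E(K, 0x2) = 0x6; 0x6 ⊕ 0x6 = 0x0.
P1: E(K, 0x6) = 0x2; 0x3 ⊕ 0x2 = 0x1.
P2: E(K, 0x3) = 0x7; 0xD ⊕ 0x7 = 0xA.

P0 = 0x0, P1 = 0x1, P2 = 0xA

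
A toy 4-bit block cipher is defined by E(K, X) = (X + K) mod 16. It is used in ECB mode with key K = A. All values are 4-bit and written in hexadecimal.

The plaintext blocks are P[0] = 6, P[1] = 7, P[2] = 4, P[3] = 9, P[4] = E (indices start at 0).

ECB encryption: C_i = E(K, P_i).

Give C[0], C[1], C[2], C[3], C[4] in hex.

C[0]: E(K, 6) = 0.
C[1]: E(K, 7) = 1.
C[2]: E(K, 4) = E.
C[3]: E(K, 9) = 3.
C[4]: E(K, E) = 8.

C[0] = 0, C[1] = 1, C[2] = E, C[3] = 3, C[4] = 8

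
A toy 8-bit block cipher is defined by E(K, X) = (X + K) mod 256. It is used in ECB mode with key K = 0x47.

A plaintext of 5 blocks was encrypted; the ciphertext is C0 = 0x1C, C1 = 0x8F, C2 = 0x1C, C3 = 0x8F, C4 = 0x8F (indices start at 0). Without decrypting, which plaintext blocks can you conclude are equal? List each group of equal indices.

ECB encrypts each block independently with the same key, so equal ciphertext blocks imply equal plaintext blocks.
C0 = C2 = 0x1C, so P0 = P2.
C1 = C3 = C4 = 0x8F, so P1 = P3 = P4.

P0 = P2; P1 = P3 = P4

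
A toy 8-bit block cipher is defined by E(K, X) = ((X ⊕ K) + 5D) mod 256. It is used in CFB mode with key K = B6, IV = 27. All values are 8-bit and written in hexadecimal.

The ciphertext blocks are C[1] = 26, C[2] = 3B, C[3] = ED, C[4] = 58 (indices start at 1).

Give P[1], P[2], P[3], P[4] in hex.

CFB decryption: P_i = C_i ⊕ E(K, C_{i−1}), with C_{0} = IV.
P[1]: E(K, 27) = EE; 26 ⊕ EE = C8.
P[2]: E(K, 26) = ED; 3B ⊕ ED = D6.
P[3]: E(K, 3B) = EA; ED ⊕ EA = 07.
P[4]: E(K, ED) = B8; 58 ⊕ B8 = E0.

P[1] = C8, P[2] = D6, P[3] = 07, P[4] = E0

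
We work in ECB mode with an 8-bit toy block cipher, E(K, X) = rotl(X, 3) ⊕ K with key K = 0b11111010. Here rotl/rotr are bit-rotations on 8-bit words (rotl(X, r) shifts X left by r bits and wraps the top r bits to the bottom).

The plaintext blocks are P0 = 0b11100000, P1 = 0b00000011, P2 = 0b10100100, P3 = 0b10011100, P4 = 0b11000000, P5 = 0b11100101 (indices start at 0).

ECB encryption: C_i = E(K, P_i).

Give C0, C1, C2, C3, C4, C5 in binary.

C0: E(K, 0b11100000) = 0b11111101.
C1: E(K, 0b00000011) = 0b11100010.
C2: E(K, 0b10100100) = 0b11011111.
C3: E(K, 0b10011100) = 0b00011110.
C4: E(K, 0b11000000) = 0b11111100.
C5: E(K, 0b11100101) = 0b11010101.

C0 = 0b11111101, C1 = 0b11100010, C2 = 0b11011111, C3 = 0b00011110, C4 = 0b11111100, C5 = 0b11010101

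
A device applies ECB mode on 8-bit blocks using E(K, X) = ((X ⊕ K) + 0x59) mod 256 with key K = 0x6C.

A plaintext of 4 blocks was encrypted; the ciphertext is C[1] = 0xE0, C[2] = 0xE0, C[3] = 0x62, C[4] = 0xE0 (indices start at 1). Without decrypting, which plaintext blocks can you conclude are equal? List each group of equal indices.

ECB encrypts each block independently with the same key, so equal ciphertext blocks imply equal plaintext blocks.
C[1] = C[2] = C[4] = 0xE0, so P[1] = P[2] = P[4].

P[1] = P[2] = P[4]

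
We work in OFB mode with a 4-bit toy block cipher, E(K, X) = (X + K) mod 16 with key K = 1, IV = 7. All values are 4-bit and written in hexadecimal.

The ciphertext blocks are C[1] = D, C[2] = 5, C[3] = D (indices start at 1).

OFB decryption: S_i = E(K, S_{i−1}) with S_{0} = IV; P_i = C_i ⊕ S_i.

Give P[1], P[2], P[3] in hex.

P[1] = 5, P[2] = C, P[3] = 7

P[1]: S = E(K, 7) = 8; D ⊕ 8 = 5.
P[2]: S = E(K, 8) = 9; 5 ⊕ 9 = C.
P[3]: S = E(K, 9) = A; D ⊕ A = 7.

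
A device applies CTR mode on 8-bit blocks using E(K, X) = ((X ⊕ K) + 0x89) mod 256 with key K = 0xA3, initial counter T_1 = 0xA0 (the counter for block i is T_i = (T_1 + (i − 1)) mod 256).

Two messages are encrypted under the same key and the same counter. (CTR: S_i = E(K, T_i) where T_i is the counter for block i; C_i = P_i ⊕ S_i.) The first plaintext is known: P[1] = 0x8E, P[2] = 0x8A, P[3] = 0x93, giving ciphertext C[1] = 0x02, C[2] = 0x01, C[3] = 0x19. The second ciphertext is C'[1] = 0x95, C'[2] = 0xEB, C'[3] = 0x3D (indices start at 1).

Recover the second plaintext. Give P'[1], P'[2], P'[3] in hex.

In CTR with a reused counter, both messages share the same keystream S_i, so C_i ⊕ C'_i = P_i ⊕ P'_i and thus P'_i = P_i ⊕ C_i ⊕ C'_i.
P'[1]: 0x8E ⊕ 0x02 ⊕ 0x95 = 0x19.
P'[2]: 0x8A ⊕ 0x01 ⊕ 0xEB = 0x60.
P'[3]: 0x93 ⊕ 0x19 ⊕ 0x3D = 0xB7.

P'[1] = 0x19, P'[2] = 0x60, P'[3] = 0xB7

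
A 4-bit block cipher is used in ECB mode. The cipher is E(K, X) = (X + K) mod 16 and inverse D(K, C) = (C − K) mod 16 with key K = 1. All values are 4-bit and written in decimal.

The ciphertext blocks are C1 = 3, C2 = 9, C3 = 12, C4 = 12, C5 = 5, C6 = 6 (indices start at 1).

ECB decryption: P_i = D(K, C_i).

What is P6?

P6: D(K, 6) = 5.

P6 = 5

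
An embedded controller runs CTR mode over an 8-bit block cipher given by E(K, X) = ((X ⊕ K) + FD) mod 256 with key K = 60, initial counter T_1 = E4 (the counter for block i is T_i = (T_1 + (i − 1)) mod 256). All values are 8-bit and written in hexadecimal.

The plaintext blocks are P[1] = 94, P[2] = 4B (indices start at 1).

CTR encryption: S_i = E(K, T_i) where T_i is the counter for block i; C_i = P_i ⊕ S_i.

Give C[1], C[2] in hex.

C[1]: T = E4, S = E(K, T) = 81; 94 ⊕ 81 = 15.
C[2]: T = E5, S = E(K, T) = 82; 4B ⊕ 82 = C9.

C[1] = 15, C[2] = C9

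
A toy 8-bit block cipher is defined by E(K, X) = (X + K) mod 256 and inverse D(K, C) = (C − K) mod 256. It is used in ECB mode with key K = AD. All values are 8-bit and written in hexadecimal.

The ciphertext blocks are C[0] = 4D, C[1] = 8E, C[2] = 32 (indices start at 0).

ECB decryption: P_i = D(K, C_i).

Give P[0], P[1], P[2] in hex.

P[0] = A0, P[1] = E1, P[2] = 85

P[0]: D(K, 4D) = A0.
P[1]: D(K, 8E) = E1.
P[2]: D(K, 32) = 85.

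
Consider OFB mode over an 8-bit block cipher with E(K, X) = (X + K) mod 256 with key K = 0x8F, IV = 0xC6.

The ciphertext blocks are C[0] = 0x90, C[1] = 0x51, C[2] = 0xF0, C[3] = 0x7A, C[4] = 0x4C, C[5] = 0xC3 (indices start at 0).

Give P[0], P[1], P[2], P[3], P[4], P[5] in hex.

OFB decryption: S_i = E(K, S_{i−1}) with S_{−1} = IV; P_i = C_i ⊕ S_i.
P[0]: S = E(K, 0xC6) = 0x55; 0x90 ⊕ 0x55 = 0xC5.
P[1]: S = E(K, 0x55) = 0xE4; 0x51 ⊕ 0xE4 = 0xB5.
P[2]: S = E(K, 0xE4) = 0x73; 0xF0 ⊕ 0x73 = 0x83.
P[3]: S = E(K, 0x73) = 0x02; 0x7A ⊕ 0x02 = 0x78.
P[4]: S = E(K, 0x02) = 0x91; 0x4C ⊕ 0x91 = 0xDD.
P[5]: S = E(K, 0x91) = 0x20; 0xC3 ⊕ 0x20 = 0xE3.

P[0] = 0xC5, P[1] = 0xB5, P[2] = 0x83, P[3] = 0x78, P[4] = 0xDD, P[5] = 0xE3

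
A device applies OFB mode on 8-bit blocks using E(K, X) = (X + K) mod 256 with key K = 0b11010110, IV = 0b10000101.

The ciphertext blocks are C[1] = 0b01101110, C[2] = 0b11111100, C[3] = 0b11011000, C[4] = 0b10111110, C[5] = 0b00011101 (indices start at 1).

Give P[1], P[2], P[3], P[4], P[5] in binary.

OFB decryption: S_i = E(K, S_{i−1}) with S_{0} = IV; P_i = C_i ⊕ S_i.
P[1]: S = E(K, 0b10000101) = 0b01011011; 0b01101110 ⊕ 0b01011011 = 0b00110101.
P[2]: S = E(K, 0b01011011) = 0b00110001; 0b11111100 ⊕ 0b00110001 = 0b11001101.
P[3]: S = E(K, 0b00110001) = 0b00000111; 0b11011000 ⊕ 0b00000111 = 0b11011111.
P[4]: S = E(K, 0b00000111) = 0b11011101; 0b10111110 ⊕ 0b11011101 = 0b01100011.
P[5]: S = E(K, 0b11011101) = 0b10110011; 0b00011101 ⊕ 0b10110011 = 0b10101110.

P[1] = 0b00110101, P[2] = 0b11001101, P[3] = 0b11011111, P[4] = 0b01100011, P[5] = 0b10101110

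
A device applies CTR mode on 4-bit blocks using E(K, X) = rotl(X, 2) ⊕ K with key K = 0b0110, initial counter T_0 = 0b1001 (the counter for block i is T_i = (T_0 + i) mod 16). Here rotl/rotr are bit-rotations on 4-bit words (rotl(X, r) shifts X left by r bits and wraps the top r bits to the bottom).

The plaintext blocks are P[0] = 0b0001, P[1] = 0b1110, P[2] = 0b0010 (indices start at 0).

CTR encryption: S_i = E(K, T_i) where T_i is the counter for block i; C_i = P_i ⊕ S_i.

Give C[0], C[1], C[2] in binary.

C[0]: T = 0b1001, S = E(K, T) = 0b0000; 0b0001 ⊕ 0b0000 = 0b0001.
C[1]: T = 0b1010, S = E(K, T) = 0b1100; 0b1110 ⊕ 0b1100 = 0b0010.
C[2]: T = 0b1011, S = E(K, T) = 0b1000; 0b0010 ⊕ 0b1000 = 0b1010.

C[0] = 0b0001, C[1] = 0b0010, C[2] = 0b1010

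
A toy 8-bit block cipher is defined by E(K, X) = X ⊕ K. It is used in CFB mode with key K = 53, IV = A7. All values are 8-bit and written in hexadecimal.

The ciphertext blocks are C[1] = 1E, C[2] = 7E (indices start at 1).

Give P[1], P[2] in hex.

P[1] = EA, P[2] = 33

CFB decryption: P_i = C_i ⊕ E(K, C_{i−1}), with C_{0} = IV.
P[1]: E(K, A7) = F4; 1E ⊕ F4 = EA.
P[2]: E(K, 1E) = 4D; 7E ⊕ 4D = 33.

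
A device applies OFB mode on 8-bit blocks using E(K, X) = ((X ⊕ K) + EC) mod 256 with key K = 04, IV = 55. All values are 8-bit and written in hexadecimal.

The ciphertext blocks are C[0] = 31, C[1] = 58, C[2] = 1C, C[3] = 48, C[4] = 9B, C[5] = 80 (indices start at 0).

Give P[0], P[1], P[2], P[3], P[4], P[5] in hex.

P[0] = 0C, P[1] = 7D, P[2] = 11, P[3] = BD, P[4] = 46, P[5] = 45

OFB decryption: S_i = E(K, S_{i−1}) with S_{−1} = IV; P_i = C_i ⊕ S_i.
P[0]: S = E(K, 55) = 3D; 31 ⊕ 3D = 0C.
P[1]: S = E(K, 3D) = 25; 58 ⊕ 25 = 7D.
P[2]: S = E(K, 25) = 0D; 1C ⊕ 0D = 11.
P[3]: S = E(K, 0D) = F5; 48 ⊕ F5 = BD.
P[4]: S = E(K, F5) = DD; 9B ⊕ DD = 46.
P[5]: S = E(K, DD) = C5; 80 ⊕ C5 = 45.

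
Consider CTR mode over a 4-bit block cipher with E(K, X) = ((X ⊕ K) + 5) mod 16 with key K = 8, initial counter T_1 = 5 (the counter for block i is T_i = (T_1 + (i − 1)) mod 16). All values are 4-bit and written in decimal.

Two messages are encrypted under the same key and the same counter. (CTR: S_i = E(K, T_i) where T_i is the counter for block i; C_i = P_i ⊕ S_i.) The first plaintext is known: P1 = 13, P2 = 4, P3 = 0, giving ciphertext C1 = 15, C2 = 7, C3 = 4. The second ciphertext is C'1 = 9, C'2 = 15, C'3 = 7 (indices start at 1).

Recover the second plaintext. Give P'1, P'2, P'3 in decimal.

P'1 = 11, P'2 = 12, P'3 = 3

In CTR with a reused counter, both messages share the same keystream S_i, so C_i ⊕ C'_i = P_i ⊕ P'_i and thus P'_i = P_i ⊕ C_i ⊕ C'_i.
P'1: 13 ⊕ 15 ⊕ 9 = 11.
P'2: 4 ⊕ 7 ⊕ 15 = 12.
P'3: 0 ⊕ 4 ⊕ 7 = 3.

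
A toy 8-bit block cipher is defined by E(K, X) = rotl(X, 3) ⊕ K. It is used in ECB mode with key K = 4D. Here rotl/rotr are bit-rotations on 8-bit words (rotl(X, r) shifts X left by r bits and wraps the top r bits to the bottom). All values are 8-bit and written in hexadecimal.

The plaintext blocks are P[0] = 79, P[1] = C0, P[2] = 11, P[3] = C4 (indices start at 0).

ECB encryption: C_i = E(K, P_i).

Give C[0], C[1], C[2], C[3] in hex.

C[0] = 86, C[1] = 4B, C[2] = C5, C[3] = 6B

C[0]: E(K, 79) = 86.
C[1]: E(K, C0) = 4B.
C[2]: E(K, 11) = C5.
C[3]: E(K, C4) = 6B.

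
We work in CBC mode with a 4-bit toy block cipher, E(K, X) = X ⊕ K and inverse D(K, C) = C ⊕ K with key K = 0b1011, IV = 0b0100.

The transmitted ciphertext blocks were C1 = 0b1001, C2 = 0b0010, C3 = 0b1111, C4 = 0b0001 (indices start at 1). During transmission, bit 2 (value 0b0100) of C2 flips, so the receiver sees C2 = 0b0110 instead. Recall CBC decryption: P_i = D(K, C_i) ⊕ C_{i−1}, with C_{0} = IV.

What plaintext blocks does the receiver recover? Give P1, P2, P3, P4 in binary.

Only C2 changed, to 0b0110. In CBC, a change in C_i garbles P_i and flips the same bit in P_{i+1}. Decrypting the received ciphertext:
P1: D(K, 0b1001) = 0b0010; 0b0010 ⊕ 0b0100 = 0b0110.
P2: D(K, 0b0110) = 0b1101; 0b1101 ⊕ 0b1001 = 0b0100.
P3: D(K, 0b1111) = 0b0100; 0b0100 ⊕ 0b0110 = 0b0010.
P4: D(K, 0b0001) = 0b1010; 0b1010 ⊕ 0b1111 = 0b0101.
Blocks that differ from the original plaintext: P2, P3.

P1 = 0b0110, P2 = 0b0100, P3 = 0b0010, P4 = 0b0101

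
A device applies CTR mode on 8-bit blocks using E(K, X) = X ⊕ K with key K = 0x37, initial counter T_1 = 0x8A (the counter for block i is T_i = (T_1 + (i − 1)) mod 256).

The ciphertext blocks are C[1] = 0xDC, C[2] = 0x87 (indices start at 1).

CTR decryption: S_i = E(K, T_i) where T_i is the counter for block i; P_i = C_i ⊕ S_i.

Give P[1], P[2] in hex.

P[1]: T = 0x8A, S = E(K, T) = 0xBD; 0xDC ⊕ 0xBD = 0x61.
P[2]: T = 0x8B, S = E(K, T) = 0xBC; 0x87 ⊕ 0xBC = 0x3B.

P[1] = 0x61, P[2] = 0x3B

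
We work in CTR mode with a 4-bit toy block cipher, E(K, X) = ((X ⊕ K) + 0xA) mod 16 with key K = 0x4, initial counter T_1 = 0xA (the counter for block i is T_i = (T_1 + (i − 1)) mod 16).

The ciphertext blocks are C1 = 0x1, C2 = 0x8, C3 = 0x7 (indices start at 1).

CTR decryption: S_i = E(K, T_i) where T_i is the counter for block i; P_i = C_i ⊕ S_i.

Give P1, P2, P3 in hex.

P1: T = 0xA, S = E(K, T) = 0x8; 0x1 ⊕ 0x8 = 0x9.
P2: T = 0xB, S = E(K, T) = 0x9; 0x8 ⊕ 0x9 = 0x1.
P3: T = 0xC, S = E(K, T) = 0x2; 0x7 ⊕ 0x2 = 0x5.

P1 = 0x9, P2 = 0x1, P3 = 0x5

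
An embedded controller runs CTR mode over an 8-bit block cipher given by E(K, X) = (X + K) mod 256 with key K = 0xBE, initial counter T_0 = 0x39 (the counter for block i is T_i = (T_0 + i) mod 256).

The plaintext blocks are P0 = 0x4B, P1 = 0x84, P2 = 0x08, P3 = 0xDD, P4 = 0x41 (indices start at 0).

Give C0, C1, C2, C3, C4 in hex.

CTR encryption: S_i = E(K, T_i) where T_i is the counter for block i; C_i = P_i ⊕ S_i.
C0: T = 0x39, S = E(K, T) = 0xF7; 0x4B ⊕ 0xF7 = 0xBC.
C1: T = 0x3A, S = E(K, T) = 0xF8; 0x84 ⊕ 0xF8 = 0x7C.
C2: T = 0x3B, S = E(K, T) = 0xF9; 0x08 ⊕ 0xF9 = 0xF1.
C3: T = 0x3C, S = E(K, T) = 0xFA; 0xDD ⊕ 0xFA = 0x27.
C4: T = 0x3D, S = E(K, T) = 0xFB; 0x41 ⊕ 0xFB = 0xBA.

C0 = 0xBC, C1 = 0x7C, C2 = 0xF1, C3 = 0x27, C4 = 0xBA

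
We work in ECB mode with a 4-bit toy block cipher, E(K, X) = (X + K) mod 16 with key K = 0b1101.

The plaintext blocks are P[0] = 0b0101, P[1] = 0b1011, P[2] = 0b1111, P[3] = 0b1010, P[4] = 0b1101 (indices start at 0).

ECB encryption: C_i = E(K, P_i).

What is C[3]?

C[3] = 0b0111

C[3]: E(K, 0b1010) = 0b0111.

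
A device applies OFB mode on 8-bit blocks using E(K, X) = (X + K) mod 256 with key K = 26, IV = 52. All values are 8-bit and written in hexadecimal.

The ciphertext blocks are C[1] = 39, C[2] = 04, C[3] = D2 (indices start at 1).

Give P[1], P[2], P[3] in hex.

P[1] = 41, P[2] = 9A, P[3] = 16

OFB decryption: S_i = E(K, S_{i−1}) with S_{0} = IV; P_i = C_i ⊕ S_i.
P[1]: S = E(K, 52) = 78; 39 ⊕ 78 = 41.
P[2]: S = E(K, 78) = 9E; 04 ⊕ 9E = 9A.
P[3]: S = E(K, 9E) = C4; D2 ⊕ C4 = 16.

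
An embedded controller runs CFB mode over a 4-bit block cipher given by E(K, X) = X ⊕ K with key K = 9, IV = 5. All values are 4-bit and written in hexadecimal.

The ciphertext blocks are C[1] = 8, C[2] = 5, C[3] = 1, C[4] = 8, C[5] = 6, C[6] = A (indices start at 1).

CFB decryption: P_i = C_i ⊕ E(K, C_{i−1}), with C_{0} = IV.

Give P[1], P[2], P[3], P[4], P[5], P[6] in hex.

P[1] = 4, P[2] = 4, P[3] = D, P[4] = 0, P[5] = 7, P[6] = 5

P[1]: E(K, 5) = C; 8 ⊕ C = 4.
P[2]: E(K, 8) = 1; 5 ⊕ 1 = 4.
P[3]: E(K, 5) = C; 1 ⊕ C = D.
P[4]: E(K, 1) = 8; 8 ⊕ 8 = 0.
P[5]: E(K, 8) = 1; 6 ⊕ 1 = 7.
P[6]: E(K, 6) = F; A ⊕ F = 5.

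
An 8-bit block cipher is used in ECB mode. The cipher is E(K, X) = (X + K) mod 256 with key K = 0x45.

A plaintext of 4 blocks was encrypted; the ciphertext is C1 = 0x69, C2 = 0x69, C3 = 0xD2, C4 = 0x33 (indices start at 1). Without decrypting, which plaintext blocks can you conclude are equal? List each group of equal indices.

ECB encrypts each block independently with the same key, so equal ciphertext blocks imply equal plaintext blocks.
C1 = C2 = 0x69, so P1 = P2.

P1 = P2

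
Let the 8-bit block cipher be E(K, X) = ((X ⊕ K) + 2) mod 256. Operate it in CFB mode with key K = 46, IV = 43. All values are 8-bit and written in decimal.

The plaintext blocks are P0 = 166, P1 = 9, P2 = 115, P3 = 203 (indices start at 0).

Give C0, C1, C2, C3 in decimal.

C0 = 161, C1 = 152, C2 = 203, C3 = 44

CFB encryption: C_i = P_i ⊕ E(K, C_{i−1}), with C_{−1} = IV.
C0: E(K, 43) = 7; 166 ⊕ 7 = 161.
C1: E(K, 161) = 145; 9 ⊕ 145 = 152.
C2: E(K, 152) = 184; 115 ⊕ 184 = 203.
C3: E(K, 203) = 231; 203 ⊕ 231 = 44.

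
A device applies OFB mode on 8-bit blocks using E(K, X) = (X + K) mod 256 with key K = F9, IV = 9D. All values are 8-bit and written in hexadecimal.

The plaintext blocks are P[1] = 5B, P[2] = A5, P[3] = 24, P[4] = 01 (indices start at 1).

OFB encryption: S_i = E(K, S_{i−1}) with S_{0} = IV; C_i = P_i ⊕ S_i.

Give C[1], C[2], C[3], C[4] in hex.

C[1] = CD, C[2] = 2A, C[3] = AC, C[4] = 80

C[1]: S = E(K, 9D) = 96; 5B ⊕ 96 = CD.
C[2]: S = E(K, 96) = 8F; A5 ⊕ 8F = 2A.
C[3]: S = E(K, 8F) = 88; 24 ⊕ 88 = AC.
C[4]: S = E(K, 88) = 81; 01 ⊕ 81 = 80.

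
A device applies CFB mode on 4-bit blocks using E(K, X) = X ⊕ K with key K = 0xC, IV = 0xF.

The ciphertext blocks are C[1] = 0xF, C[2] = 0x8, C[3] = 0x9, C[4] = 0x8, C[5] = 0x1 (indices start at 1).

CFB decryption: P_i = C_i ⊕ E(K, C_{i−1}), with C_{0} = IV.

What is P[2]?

P[2] = 0xB

P[2]: E(K, 0xF) = 0x3; 0x8 ⊕ 0x3 = 0xB.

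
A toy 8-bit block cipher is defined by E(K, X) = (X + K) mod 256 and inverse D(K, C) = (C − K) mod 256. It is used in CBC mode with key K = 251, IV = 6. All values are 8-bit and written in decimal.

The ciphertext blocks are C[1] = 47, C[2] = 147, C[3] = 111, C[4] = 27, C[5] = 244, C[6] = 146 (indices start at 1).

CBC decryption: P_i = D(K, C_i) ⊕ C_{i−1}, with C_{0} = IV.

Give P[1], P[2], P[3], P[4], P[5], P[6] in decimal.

P[1] = 50, P[2] = 183, P[3] = 231, P[4] = 79, P[5] = 226, P[6] = 99

P[1]: D(K, 47) = 52; 52 ⊕ 6 = 50.
P[2]: D(K, 147) = 152; 152 ⊕ 47 = 183.
P[3]: D(K, 111) = 116; 116 ⊕ 147 = 231.
P[4]: D(K, 27) = 32; 32 ⊕ 111 = 79.
P[5]: D(K, 244) = 249; 249 ⊕ 27 = 226.
P[6]: D(K, 146) = 151; 151 ⊕ 244 = 99.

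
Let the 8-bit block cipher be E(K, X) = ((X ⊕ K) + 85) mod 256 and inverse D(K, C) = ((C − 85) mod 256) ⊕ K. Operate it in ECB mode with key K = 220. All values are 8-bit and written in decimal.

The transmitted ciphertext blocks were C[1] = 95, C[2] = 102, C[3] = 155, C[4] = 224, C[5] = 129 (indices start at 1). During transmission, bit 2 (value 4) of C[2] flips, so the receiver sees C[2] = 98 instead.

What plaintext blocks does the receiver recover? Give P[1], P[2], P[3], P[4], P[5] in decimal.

ECB decryption: P_i = D(K, C_i).
Only C[2] changed, to 98. In ECB, a change in C_i affects only P_i. Decrypting the received ciphertext:
P[1]: D(K, 95) = 214.
P[2]: D(K, 98) = 209.
P[3]: D(K, 155) = 154.
P[4]: D(K, 224) = 87.
P[5]: D(K, 129) = 240.
Blocks that differ from the original plaintext: P[2].

P[1] = 214, P[2] = 209, P[3] = 154, P[4] = 87, P[5] = 240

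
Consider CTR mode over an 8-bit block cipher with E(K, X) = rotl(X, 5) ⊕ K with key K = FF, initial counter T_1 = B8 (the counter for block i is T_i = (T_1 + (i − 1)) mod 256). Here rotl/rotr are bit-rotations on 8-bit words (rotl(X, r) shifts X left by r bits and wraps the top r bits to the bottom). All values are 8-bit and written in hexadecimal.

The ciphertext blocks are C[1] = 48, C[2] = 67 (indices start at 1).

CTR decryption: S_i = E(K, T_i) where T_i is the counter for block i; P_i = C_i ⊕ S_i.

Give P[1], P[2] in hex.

P[1] = A0, P[2] = AF

P[1]: T = B8, S = E(K, T) = E8; 48 ⊕ E8 = A0.
P[2]: T = B9, S = E(K, T) = C8; 67 ⊕ C8 = AF.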